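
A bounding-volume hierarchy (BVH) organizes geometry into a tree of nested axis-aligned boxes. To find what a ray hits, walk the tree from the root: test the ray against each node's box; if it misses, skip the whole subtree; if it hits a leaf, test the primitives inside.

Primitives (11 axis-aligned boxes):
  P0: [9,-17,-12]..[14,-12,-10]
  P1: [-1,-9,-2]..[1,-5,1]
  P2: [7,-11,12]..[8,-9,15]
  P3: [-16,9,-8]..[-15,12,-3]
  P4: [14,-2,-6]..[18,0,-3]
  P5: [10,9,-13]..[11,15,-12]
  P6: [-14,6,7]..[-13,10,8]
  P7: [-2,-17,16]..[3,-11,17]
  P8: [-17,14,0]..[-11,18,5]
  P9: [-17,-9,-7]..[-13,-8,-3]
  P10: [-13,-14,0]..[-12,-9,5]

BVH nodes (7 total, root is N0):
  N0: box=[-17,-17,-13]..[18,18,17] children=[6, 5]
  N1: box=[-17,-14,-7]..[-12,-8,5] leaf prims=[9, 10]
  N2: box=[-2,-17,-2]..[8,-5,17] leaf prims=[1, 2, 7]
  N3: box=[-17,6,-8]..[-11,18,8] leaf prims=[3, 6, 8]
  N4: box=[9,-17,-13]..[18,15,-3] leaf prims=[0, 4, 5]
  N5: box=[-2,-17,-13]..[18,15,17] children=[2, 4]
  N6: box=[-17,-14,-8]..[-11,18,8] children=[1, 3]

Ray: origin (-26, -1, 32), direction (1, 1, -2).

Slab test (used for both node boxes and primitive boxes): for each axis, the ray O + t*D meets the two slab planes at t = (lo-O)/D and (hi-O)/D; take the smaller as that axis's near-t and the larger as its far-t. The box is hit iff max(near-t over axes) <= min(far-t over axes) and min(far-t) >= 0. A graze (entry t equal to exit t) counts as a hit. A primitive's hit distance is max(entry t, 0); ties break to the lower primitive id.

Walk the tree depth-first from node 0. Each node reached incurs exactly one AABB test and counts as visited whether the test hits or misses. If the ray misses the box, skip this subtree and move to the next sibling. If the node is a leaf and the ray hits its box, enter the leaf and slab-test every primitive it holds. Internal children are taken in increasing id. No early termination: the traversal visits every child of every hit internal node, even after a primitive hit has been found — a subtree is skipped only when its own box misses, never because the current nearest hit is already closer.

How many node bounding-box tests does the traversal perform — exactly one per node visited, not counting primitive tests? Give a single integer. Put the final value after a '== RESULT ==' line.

Traverse from the root:
N0 x:[9,44] y:[-16,19] z:[15/2,45/2] -> hit [9,19], descend [5, 6]
  N5 x:[24,44] y:[-16,16] z:[15/2,45/2] -> miss, prune
  N6 x:[9,15] y:[-13,19] z:[12,20] -> hit [12,15], descend [1, 3]
    N1 x:[9,14] y:[-13,-7] z:[27/2,39/2] -> miss, prune
    N3 x:[9,15] y:[7,19] z:[12,20] -> hit [12,15] leaf, test {P3(miss), P6(miss), P8@t=15}

order=[0, 5, 6, 1, 3]  |boxes|=5  |leaves|=1  hit=P8

== RESULT ==
5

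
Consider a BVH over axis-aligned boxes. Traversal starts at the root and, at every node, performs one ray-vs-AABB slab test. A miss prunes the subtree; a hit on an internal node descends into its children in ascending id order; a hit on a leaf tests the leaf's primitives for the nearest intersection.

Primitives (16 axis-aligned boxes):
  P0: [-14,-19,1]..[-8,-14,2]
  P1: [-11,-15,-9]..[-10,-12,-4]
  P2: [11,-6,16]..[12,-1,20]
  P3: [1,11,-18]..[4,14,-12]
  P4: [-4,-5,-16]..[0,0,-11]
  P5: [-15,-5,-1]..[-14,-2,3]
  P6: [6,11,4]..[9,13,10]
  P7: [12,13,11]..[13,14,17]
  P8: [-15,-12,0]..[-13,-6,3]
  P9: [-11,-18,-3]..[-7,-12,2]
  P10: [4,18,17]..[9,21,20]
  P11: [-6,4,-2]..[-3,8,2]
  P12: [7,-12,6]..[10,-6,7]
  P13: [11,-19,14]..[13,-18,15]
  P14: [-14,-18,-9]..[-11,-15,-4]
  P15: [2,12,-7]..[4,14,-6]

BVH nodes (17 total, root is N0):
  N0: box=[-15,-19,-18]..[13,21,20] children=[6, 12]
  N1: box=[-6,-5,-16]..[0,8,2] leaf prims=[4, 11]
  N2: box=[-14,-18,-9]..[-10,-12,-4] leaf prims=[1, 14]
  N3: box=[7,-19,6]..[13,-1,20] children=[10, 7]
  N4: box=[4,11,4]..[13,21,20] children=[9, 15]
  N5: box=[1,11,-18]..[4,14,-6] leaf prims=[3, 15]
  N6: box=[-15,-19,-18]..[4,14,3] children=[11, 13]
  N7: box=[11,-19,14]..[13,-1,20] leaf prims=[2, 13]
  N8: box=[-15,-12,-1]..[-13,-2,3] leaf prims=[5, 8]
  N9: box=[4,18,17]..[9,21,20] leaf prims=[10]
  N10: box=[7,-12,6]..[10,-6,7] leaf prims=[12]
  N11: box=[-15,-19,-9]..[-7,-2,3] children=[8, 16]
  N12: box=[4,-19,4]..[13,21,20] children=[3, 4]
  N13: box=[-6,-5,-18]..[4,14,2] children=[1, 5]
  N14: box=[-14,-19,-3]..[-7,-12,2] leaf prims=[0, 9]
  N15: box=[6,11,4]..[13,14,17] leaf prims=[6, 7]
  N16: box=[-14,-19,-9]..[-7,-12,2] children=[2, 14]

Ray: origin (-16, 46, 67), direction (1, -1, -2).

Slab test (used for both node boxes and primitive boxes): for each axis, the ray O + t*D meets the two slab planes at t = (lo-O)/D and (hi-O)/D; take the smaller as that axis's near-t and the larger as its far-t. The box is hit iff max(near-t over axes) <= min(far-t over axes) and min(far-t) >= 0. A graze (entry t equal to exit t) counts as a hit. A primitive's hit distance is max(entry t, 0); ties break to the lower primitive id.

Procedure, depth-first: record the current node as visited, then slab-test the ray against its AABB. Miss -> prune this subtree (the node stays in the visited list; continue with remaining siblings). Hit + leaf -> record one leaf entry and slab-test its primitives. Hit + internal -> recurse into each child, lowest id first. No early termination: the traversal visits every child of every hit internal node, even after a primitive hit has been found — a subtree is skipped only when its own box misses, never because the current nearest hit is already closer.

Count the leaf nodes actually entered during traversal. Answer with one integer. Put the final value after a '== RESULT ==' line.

Trace the traversal:
N0 x:[1,29] y:[25,65] z:[47/2,85/2] -> hit [25,29], descend [6, 12]
  N6 x:[1,20] y:[32,65] z:[32,85/2] -> miss, prune
  N12 x:[20,29] y:[25,65] z:[47/2,63/2] -> hit [25,29], descend [3, 4]
    N3 x:[23,29] y:[47,65] z:[47/2,61/2] -> miss, prune
    N4 x:[20,29] y:[25,35] z:[47/2,63/2] -> hit [25,29], descend [9, 15]
      N9 x:[20,25] y:[25,28] z:[47/2,25] -> hit [25,25] leaf, test {P10@t=25}
      N15 x:[22,29] y:[32,35] z:[25,63/2] -> miss, prune

Summary -> nodes [0, 6, 12, 3, 4, 9, 15]; box-tests=7; leaf-entries=1; first=P10

== RESULT ==
1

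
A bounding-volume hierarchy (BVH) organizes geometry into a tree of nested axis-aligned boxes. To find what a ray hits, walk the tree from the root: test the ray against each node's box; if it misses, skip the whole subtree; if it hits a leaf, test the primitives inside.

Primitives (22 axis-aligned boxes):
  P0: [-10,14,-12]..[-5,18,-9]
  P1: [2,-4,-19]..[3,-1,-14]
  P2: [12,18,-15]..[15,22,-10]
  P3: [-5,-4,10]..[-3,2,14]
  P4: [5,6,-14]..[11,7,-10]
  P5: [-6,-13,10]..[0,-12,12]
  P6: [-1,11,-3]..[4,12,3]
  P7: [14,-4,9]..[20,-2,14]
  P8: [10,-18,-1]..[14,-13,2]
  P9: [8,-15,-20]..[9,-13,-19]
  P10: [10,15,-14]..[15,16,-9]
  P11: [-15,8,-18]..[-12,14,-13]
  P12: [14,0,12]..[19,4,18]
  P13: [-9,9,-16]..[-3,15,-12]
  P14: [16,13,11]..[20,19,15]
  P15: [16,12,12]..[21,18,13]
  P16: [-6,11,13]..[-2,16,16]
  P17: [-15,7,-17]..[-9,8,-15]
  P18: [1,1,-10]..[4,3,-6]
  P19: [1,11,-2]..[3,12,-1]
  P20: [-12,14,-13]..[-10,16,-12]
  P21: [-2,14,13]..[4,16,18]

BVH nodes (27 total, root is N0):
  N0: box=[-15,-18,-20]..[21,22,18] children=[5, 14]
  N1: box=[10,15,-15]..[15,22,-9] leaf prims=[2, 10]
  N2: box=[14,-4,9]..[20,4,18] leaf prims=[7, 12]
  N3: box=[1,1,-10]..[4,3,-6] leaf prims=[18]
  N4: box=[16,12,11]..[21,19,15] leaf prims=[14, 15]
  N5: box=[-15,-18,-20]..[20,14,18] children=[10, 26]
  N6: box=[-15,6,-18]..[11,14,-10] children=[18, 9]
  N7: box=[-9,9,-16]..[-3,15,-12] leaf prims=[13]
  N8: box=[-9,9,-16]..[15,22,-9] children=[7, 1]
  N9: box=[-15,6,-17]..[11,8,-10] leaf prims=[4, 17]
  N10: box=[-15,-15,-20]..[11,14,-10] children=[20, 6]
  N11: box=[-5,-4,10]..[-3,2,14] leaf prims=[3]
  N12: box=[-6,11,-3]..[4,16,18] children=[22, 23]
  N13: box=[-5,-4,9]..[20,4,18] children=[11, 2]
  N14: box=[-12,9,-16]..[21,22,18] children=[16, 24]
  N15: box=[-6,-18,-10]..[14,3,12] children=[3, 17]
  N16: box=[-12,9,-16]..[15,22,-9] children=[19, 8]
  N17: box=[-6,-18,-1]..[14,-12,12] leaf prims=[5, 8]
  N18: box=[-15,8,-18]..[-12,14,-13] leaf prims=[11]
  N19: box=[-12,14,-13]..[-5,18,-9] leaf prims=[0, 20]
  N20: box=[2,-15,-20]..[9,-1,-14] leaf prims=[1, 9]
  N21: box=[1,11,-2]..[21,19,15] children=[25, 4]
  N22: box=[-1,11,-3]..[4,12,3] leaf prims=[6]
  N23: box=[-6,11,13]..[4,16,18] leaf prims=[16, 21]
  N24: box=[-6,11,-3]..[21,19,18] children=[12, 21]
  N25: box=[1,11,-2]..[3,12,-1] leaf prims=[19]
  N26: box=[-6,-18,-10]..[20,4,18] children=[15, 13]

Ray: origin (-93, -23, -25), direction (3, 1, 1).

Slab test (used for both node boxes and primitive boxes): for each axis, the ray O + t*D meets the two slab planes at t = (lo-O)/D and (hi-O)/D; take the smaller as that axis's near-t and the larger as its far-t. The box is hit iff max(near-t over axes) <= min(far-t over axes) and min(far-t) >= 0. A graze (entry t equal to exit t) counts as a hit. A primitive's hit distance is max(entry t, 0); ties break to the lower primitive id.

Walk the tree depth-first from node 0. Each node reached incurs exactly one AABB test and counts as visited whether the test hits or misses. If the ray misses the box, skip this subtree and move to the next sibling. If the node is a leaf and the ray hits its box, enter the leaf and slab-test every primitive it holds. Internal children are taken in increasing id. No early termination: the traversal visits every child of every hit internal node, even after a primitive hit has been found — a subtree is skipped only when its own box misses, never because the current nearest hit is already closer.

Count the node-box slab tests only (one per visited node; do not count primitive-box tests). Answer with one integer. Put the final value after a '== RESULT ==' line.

Walk:
N0 x:[26,38] y:[5,45] z:[5,43] -> hit [26,38], descend [5, 14]
  N5 x:[26,113/3] y:[5,37] z:[5,43] -> hit [26,37], descend [10, 26]
    N10 x:[26,104/3] y:[8,37] z:[5,15] -> miss, prune
    N26 x:[29,113/3] y:[5,27] z:[15,43] -> miss, prune
  N14 x:[27,38] y:[32,45] z:[9,43] -> hit [32,38], descend [16, 24]
    N16 x:[27,36] y:[32,45] z:[9,16] -> miss, prune
    N24 x:[29,38] y:[34,42] z:[22,43] -> hit [34,38], descend [12, 21]
      N12 x:[29,97/3] y:[34,39] z:[22,43] -> miss, prune
      N21 x:[94/3,38] y:[34,42] z:[23,40] -> hit [34,38], descend [4, 25]
        N4 x:[109/3,38] y:[35,42] z:[36,40] -> hit [109/3,38] leaf, test {P14@t=109/3, P15@t=37}
        N25 x:[94/3,32] y:[34,35] z:[23,24] -> miss, prune

11 AABB tests over nodes [0, 5, 10, 26, 14, 16, 24, 12, 21, 4, 25]; 1 leaf entered; closest P14.

== RESULT ==
11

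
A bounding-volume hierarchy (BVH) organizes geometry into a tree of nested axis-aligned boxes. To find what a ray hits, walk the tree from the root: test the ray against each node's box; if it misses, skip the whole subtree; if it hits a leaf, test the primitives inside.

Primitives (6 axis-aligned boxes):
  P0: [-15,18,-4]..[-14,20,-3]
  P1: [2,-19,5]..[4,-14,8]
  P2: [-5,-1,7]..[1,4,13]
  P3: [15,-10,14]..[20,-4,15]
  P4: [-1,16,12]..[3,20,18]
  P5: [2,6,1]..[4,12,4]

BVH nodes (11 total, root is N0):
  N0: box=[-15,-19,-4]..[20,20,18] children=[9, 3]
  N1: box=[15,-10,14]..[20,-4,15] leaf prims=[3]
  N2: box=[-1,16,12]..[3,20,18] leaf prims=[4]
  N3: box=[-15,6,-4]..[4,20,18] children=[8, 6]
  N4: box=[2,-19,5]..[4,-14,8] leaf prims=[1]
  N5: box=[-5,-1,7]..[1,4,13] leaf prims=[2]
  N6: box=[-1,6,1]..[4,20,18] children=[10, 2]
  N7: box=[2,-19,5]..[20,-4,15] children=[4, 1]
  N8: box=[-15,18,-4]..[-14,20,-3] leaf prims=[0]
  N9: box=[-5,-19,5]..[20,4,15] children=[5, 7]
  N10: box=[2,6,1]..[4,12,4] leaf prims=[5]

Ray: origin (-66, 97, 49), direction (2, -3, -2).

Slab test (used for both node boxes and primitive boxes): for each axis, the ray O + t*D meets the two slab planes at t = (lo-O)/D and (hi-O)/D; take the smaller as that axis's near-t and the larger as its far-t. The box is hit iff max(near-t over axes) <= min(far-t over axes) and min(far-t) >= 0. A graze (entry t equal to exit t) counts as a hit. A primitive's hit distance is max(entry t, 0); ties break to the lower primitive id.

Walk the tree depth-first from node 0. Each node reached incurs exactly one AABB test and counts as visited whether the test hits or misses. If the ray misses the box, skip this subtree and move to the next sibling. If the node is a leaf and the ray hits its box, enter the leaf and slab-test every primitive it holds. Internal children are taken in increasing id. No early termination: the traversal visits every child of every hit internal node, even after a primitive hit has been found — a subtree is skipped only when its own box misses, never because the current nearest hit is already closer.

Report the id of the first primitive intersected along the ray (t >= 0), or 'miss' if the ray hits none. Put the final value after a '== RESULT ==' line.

Walk:
N0 x:[51/2,43] y:[77/3,116/3] z:[31/2,53/2] -> hit [77/3,53/2], descend [3, 9]
  N3 x:[51/2,35] y:[77/3,91/3] z:[31/2,53/2] -> hit [77/3,53/2], descend [6, 8]
    N6 x:[65/2,35] y:[77/3,91/3] z:[31/2,24] -> miss, prune
    N8 x:[51/2,26] y:[77/3,79/3] z:[26,53/2] -> hit [26,26] leaf, test {P0@t=26}
  N9 x:[61/2,43] y:[31,116/3] z:[17,22] -> miss, prune

Summary -> nodes [0, 3, 6, 8, 9]; box-tests=5; leaf-entries=1; first=P0

== RESULT ==
0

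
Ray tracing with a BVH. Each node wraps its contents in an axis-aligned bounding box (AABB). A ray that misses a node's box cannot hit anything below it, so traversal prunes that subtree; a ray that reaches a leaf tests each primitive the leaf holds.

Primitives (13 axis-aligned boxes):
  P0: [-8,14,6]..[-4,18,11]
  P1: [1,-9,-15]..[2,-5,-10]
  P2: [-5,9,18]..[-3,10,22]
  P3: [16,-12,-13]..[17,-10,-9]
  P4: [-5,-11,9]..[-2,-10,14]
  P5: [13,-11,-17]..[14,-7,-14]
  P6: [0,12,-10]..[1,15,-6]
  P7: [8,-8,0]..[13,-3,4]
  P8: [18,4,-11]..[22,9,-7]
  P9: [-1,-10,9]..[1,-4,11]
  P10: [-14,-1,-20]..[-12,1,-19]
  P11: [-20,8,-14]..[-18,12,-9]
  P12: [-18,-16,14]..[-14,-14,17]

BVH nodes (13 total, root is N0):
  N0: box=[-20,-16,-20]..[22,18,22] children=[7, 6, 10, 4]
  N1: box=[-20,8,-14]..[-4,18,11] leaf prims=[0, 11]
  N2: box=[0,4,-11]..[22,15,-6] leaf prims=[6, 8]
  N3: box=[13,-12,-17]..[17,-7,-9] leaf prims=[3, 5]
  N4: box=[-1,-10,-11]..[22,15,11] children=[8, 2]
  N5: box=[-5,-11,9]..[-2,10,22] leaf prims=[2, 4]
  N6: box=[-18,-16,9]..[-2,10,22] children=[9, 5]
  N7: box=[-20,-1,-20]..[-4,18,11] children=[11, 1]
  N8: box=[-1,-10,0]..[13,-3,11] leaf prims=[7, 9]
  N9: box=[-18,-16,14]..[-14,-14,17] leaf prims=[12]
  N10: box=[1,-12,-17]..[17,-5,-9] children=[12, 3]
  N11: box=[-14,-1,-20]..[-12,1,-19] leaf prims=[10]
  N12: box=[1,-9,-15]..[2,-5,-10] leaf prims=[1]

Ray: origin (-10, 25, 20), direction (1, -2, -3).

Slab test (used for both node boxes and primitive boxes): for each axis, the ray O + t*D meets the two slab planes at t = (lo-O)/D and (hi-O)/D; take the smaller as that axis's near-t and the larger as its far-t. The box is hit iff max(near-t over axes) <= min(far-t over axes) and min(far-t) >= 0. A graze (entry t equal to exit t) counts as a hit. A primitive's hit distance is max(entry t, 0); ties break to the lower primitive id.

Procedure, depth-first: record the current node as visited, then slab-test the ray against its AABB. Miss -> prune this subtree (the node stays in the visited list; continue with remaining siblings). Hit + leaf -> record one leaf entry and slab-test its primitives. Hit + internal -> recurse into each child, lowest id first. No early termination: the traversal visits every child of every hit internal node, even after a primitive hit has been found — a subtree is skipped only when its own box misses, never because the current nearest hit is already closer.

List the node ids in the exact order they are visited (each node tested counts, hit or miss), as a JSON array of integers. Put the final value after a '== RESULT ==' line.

Traverse from the root:
N0 x:[-10,32] y:[7/2,41/2] z:[-2/3,40/3] -> hit [7/2,40/3], descend [4, 6, 7, 10]
  N4 x:[9,32] y:[5,35/2] z:[3,31/3] -> hit [9,31/3], descend [2, 8]
    N2 x:[10,32] y:[5,21/2] z:[26/3,31/3] -> hit [10,31/3] leaf, test {P6(miss), P8(miss)}
    N8 x:[9,23] y:[14,35/2] z:[3,20/3] -> miss, prune
  N6 x:[-8,8] y:[15/2,41/2] z:[-2/3,11/3] -> miss, prune
  N7 x:[-10,6] y:[7/2,13] z:[3,40/3] -> hit [7/2,6], descend [1, 11]
    N1 x:[-10,6] y:[7/2,17/2] z:[3,34/3] -> hit [7/2,6] leaf, test {P0@t=7/2, P11(miss)}
    N11 x:[-4,-2] y:[12,13] z:[13,40/3] -> miss, prune
  N10 x:[11,27] y:[15,37/2] z:[29/3,37/3] -> miss, prune

9 AABB tests over nodes [0, 4, 2, 8, 6, 7, 1, 11, 10]; 2 leaves entered; closest P0.

== RESULT ==
[0, 4, 2, 8, 6, 7, 1, 11, 10]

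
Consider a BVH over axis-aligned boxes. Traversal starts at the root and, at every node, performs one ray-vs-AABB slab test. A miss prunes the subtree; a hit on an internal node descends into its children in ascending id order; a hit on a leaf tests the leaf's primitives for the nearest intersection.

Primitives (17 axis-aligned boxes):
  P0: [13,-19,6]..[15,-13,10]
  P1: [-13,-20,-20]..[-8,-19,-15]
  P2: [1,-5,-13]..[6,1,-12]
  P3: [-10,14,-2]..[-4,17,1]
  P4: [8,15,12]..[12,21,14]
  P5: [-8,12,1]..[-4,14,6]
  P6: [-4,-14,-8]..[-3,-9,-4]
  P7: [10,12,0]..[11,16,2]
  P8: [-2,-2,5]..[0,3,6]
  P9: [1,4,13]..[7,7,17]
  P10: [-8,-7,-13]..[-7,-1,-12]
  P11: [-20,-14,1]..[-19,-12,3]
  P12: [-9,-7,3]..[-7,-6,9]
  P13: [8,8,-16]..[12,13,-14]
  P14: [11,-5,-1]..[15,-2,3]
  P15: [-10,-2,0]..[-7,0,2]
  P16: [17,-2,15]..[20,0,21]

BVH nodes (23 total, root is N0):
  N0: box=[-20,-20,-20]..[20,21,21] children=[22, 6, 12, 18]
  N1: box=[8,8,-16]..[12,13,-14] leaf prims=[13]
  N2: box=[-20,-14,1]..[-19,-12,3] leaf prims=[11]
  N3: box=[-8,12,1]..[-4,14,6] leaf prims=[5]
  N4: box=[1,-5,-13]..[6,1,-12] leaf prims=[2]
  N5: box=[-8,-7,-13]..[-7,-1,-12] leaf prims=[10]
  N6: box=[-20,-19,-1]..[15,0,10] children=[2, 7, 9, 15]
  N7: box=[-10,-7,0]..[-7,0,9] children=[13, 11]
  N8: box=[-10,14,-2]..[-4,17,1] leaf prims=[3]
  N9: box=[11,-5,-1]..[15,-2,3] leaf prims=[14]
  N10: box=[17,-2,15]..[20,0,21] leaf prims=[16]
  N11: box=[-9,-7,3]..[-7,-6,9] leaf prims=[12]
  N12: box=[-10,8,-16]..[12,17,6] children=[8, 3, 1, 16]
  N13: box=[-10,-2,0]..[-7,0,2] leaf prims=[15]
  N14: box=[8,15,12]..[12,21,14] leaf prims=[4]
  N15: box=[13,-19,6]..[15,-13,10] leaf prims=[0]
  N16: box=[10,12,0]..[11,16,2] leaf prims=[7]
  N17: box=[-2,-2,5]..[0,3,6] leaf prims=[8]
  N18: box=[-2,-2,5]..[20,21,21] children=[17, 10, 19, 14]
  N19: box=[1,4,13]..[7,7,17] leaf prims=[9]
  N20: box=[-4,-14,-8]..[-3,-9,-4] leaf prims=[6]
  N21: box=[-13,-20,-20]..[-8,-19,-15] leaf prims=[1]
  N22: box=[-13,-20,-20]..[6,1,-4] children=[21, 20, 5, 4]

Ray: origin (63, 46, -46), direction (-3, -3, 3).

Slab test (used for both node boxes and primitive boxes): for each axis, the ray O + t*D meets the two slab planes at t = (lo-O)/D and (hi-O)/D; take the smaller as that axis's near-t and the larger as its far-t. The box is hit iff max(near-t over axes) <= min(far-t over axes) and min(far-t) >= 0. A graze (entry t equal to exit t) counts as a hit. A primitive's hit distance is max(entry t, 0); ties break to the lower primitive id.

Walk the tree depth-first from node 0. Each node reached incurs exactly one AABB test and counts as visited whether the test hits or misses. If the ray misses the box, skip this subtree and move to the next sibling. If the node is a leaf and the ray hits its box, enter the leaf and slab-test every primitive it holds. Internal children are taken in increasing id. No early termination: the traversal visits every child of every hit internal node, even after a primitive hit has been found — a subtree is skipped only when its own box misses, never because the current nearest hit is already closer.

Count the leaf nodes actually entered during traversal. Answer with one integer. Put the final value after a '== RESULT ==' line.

Walk:
N0 x:[43/3,83/3] y:[25/3,22] z:[26/3,67/3] -> hit [43/3,22], descend [6, 12, 18, 22]
  N6 x:[16,83/3] y:[46/3,65/3] z:[15,56/3] -> hit [16,56/3], descend [2, 7, 9, 15]
    N2 x:[82/3,83/3] y:[58/3,20] z:[47/3,49/3] -> miss, prune
    N7 x:[70/3,73/3] y:[46/3,53/3] z:[46/3,55/3] -> miss, prune
    N9 x:[16,52/3] y:[16,17] z:[15,49/3] -> hit [16,49/3] leaf, test {P14@t=16}
    N15 x:[16,50/3] y:[59/3,65/3] z:[52/3,56/3] -> miss, prune
  N12 x:[17,73/3] y:[29/3,38/3] z:[10,52/3] -> miss, prune
  N18 x:[43/3,65/3] y:[25/3,16] z:[17,67/3] -> miss, prune
  N22 x:[19,76/3] y:[15,22] z:[26/3,14] -> miss, prune

Visited [0, 6, 2, 7, 9, 15, 12, 18, 22]. Tests: 9 box, 1 leaf. Nearest: P14.

== RESULT ==
1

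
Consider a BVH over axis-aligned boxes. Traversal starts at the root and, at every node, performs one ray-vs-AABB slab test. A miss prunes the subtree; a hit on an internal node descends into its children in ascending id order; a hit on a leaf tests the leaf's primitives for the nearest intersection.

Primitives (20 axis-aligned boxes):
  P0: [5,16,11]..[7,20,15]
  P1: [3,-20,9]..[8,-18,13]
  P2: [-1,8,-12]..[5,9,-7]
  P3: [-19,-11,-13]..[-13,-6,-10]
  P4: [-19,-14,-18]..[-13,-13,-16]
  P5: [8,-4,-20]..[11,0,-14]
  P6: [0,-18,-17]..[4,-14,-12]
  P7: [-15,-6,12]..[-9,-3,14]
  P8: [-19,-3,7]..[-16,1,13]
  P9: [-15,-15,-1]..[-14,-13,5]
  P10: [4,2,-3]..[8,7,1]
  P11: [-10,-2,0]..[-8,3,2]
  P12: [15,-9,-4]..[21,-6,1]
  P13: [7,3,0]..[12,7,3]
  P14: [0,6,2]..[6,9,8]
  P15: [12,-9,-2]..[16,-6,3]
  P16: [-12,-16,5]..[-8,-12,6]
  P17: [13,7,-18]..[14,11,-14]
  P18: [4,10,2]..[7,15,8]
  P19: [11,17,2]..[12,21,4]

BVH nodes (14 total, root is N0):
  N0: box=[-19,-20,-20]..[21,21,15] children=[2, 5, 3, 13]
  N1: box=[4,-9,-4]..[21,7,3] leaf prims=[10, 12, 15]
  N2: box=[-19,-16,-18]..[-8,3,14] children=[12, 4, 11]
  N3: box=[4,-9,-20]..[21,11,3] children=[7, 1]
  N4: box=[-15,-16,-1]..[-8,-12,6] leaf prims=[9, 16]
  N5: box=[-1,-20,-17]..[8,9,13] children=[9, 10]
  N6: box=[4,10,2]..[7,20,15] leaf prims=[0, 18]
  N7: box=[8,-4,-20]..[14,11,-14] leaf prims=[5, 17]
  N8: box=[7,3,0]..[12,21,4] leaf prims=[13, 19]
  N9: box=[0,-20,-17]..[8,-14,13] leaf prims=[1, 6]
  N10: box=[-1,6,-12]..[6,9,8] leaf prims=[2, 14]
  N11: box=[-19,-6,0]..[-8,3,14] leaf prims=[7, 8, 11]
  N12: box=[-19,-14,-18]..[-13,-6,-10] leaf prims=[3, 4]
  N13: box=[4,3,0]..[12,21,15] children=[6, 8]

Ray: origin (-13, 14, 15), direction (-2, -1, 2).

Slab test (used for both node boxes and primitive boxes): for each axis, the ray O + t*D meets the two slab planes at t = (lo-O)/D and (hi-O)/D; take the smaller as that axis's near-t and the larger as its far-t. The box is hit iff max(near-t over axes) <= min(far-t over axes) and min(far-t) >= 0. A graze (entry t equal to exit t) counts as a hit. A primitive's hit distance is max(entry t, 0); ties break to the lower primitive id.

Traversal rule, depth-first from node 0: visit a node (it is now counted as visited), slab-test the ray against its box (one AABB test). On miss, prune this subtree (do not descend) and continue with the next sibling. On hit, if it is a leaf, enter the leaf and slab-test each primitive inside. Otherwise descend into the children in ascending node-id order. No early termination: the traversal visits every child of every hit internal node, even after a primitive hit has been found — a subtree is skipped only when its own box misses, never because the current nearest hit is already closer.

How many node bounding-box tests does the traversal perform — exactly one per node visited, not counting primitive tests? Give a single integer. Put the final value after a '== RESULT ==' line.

Traverse from the root:
N0 x:[-17,3] y:[-7,34] z:[-35/2,0] -> hit [-7,0], descend [2, 3, 5, 13]
  N2 x:[-5/2,3] y:[11,30] z:[-33/2,-1/2] -> miss, prune
  N3 x:[-17,-17/2] y:[3,23] z:[-35/2,-6] -> miss, prune
  N5 x:[-21/2,-6] y:[5,34] z:[-16,-1] -> miss, prune
  N13 x:[-25/2,-17/2] y:[-7,11] z:[-15/2,0] -> miss, prune

Visited [0, 2, 3, 5, 13]. Tests: 5 box, 0 leaf. Nearest: miss.

== RESULT ==
5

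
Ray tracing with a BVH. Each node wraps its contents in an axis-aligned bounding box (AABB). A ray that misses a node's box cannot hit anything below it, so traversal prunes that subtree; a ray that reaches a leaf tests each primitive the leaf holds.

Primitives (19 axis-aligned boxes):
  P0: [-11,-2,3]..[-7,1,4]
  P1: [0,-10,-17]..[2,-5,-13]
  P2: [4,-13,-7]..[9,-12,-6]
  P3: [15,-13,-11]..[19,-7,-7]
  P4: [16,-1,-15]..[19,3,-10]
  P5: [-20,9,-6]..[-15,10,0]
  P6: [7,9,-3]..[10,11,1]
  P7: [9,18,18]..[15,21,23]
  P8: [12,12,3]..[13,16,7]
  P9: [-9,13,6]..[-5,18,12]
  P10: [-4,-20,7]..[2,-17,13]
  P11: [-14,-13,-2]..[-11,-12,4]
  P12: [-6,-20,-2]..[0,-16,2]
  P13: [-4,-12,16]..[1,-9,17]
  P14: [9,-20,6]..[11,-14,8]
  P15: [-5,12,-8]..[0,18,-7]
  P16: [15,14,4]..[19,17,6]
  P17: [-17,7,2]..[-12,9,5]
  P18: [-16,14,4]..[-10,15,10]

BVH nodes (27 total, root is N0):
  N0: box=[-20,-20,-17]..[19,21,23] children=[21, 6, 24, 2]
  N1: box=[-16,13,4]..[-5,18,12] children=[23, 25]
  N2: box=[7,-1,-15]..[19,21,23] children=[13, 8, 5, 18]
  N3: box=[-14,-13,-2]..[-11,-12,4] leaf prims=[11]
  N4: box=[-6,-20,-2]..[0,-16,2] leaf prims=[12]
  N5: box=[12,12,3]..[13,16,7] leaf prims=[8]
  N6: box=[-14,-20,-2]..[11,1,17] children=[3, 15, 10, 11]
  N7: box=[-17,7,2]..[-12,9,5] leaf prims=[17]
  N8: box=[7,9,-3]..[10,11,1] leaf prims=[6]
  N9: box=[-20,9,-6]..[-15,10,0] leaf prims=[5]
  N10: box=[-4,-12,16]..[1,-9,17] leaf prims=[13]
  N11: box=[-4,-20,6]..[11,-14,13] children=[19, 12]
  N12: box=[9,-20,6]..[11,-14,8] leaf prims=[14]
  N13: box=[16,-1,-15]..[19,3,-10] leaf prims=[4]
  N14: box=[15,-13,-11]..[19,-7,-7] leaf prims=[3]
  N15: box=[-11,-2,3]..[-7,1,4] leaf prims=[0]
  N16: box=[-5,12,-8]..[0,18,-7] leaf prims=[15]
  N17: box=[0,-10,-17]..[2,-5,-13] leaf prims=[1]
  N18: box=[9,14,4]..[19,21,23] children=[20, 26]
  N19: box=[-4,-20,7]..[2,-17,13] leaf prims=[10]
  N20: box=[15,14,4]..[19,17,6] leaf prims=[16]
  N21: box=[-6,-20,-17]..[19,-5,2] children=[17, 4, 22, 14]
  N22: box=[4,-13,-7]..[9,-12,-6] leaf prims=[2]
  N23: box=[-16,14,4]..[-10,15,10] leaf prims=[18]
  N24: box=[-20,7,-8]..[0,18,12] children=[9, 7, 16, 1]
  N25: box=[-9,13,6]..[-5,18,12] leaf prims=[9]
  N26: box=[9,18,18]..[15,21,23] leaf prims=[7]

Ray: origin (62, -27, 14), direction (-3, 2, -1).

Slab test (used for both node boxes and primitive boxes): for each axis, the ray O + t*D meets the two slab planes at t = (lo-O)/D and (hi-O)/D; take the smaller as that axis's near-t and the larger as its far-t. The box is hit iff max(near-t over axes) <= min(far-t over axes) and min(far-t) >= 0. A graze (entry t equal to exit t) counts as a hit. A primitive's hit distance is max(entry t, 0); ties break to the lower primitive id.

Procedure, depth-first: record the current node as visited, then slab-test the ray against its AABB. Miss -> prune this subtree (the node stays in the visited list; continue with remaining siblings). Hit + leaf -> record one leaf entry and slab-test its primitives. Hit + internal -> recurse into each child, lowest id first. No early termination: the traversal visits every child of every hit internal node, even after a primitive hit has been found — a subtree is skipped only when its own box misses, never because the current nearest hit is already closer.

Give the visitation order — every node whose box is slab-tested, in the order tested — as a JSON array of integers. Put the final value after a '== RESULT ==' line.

Walk:
N0 x:[43/3,82/3] y:[7/2,24] z:[-9,31] -> hit [43/3,24], descend [2, 6, 21, 24]
  N2 x:[43/3,55/3] y:[13,24] z:[-9,29] -> hit [43/3,55/3], descend [5, 8, 13, 18]
    N5 x:[49/3,50/3] y:[39/2,43/2] z:[7,11] -> miss, prune
    N8 x:[52/3,55/3] y:[18,19] z:[13,17] -> miss, prune
    N13 x:[43/3,46/3] y:[13,15] z:[24,29] -> miss, prune
    N18 x:[43/3,53/3] y:[41/2,24] z:[-9,10] -> miss, prune
  N6 x:[17,76/3] y:[7/2,14] z:[-3,16] -> miss, prune
  N21 x:[43/3,68/3] y:[7/2,11] z:[12,31] -> miss, prune
  N24 x:[62/3,82/3] y:[17,45/2] z:[2,22] -> hit [62/3,22], descend [1, 7, 9, 16]
    N1 x:[67/3,26] y:[20,45/2] z:[2,10] -> miss, prune
    N7 x:[74/3,79/3] y:[17,18] z:[9,12] -> miss, prune
    N9 x:[77/3,82/3] y:[18,37/2] z:[14,20] -> miss, prune
    N16 x:[62/3,67/3] y:[39/2,45/2] z:[21,22] -> hit [21,22] leaf, test {P15@t=21}

Summary -> nodes [0, 2, 5, 8, 13, 18, 6, 21, 24, 1, 7, 9, 16]; box-tests=13; leaf-entries=1; first=P15

== RESULT ==
[0, 2, 5, 8, 13, 18, 6, 21, 24, 1, 7, 9, 16]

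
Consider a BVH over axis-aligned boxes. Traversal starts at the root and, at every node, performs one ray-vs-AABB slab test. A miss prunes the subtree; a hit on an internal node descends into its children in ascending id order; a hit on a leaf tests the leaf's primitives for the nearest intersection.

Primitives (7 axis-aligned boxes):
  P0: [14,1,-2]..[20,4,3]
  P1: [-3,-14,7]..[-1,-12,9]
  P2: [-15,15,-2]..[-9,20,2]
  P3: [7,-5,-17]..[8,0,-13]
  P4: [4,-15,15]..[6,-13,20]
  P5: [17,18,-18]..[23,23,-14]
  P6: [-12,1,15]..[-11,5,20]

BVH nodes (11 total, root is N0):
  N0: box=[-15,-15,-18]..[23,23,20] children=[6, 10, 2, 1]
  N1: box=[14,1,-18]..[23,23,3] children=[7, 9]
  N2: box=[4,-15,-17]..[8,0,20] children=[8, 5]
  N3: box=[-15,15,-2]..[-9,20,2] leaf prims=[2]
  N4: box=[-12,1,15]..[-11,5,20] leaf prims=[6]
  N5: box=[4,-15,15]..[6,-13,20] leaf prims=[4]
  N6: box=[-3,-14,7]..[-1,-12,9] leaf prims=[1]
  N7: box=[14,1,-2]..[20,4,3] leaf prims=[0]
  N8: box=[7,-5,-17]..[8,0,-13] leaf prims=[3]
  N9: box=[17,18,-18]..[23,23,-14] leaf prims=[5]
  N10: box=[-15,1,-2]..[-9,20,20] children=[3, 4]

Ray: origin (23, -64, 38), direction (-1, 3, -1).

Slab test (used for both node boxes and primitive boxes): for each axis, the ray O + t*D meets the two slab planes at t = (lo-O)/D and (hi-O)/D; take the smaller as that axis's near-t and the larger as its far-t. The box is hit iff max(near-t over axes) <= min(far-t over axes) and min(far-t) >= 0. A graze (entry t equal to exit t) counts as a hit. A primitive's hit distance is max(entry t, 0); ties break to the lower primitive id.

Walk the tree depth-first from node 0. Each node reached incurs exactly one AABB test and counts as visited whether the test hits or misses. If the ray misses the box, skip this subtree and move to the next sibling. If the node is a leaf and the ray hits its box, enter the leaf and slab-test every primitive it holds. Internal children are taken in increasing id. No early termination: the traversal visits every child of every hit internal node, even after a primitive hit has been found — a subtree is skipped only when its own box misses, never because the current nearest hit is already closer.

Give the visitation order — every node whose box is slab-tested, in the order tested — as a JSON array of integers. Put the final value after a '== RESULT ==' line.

Walk:
N0 x:[0,38] y:[49/3,29] z:[18,56] -> hit [18,29], descend [1, 2, 6, 10]
  N1 x:[0,9] y:[65/3,29] z:[35,56] -> miss, prune
  N2 x:[15,19] y:[49/3,64/3] z:[18,55] -> hit [18,19], descend [5, 8]
    N5 x:[17,19] y:[49/3,17] z:[18,23] -> miss, prune
    N8 x:[15,16] y:[59/3,64/3] z:[51,55] -> miss, prune
  N6 x:[24,26] y:[50/3,52/3] z:[29,31] -> miss, prune
  N10 x:[32,38] y:[65/3,28] z:[18,40] -> miss, prune

order=[0, 1, 2, 5, 8, 6, 10]  |boxes|=7  |leaves|=0  hit=miss

== RESULT ==
[0, 1, 2, 5, 8, 6, 10]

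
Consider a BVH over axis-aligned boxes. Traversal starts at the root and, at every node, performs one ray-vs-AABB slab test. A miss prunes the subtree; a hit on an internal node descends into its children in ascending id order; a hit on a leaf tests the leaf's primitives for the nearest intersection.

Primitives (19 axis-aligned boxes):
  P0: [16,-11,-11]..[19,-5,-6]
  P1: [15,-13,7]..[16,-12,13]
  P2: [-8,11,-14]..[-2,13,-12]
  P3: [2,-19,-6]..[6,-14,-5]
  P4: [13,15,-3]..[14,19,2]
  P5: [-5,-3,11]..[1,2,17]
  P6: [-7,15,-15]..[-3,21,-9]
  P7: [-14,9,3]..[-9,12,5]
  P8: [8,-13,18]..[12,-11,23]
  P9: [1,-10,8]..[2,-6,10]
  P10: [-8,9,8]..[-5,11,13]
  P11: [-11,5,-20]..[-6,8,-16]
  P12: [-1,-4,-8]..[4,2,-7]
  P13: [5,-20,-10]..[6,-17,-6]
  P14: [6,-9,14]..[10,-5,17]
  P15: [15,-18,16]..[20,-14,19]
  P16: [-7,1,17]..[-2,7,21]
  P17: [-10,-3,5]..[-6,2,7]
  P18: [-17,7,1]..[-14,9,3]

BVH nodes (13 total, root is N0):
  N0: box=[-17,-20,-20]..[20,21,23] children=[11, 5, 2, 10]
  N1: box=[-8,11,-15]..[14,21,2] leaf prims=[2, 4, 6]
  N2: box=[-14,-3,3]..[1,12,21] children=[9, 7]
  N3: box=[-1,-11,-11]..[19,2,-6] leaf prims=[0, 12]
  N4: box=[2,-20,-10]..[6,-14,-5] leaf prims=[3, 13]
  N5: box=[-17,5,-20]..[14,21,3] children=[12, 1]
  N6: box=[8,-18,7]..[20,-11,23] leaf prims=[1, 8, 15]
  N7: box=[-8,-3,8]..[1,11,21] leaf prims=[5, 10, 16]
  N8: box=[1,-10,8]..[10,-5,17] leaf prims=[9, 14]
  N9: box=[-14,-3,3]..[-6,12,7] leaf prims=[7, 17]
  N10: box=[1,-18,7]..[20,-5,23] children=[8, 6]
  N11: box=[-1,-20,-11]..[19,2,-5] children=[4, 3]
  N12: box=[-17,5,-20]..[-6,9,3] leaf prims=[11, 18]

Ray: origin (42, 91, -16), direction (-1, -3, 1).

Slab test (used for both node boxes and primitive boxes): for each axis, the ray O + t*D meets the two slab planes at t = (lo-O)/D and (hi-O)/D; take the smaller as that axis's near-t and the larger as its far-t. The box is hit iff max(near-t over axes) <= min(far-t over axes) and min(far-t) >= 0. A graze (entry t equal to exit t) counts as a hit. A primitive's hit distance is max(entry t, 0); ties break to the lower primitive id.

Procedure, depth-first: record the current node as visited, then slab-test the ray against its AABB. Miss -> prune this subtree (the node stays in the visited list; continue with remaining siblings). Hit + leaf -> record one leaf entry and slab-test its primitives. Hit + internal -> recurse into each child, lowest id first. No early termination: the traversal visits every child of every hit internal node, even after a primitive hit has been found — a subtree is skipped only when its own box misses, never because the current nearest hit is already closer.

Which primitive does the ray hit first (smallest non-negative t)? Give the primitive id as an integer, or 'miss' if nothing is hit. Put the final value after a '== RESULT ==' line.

Traverse from the root:
N0 x:[22,59] y:[70/3,37] z:[-4,39] -> hit [70/3,37], descend [2, 5, 10, 11]
  N2 x:[41,56] y:[79/3,94/3] z:[19,37] -> miss, prune
  N5 x:[28,59] y:[70/3,86/3] z:[-4,19] -> miss, prune
  N10 x:[22,41] y:[32,109/3] z:[23,39] -> hit [32,109/3], descend [6, 8]
    N6 x:[22,34] y:[34,109/3] z:[23,39] -> hit [34,34] leaf, test {P1(miss), P8@t=34, P15(miss)}
    N8 x:[32,41] y:[32,101/3] z:[24,33] -> hit [32,33] leaf, test {P9(miss), P14@t=32}
  N11 x:[23,43] y:[89/3,37] z:[5,11] -> miss, prune

Summary -> nodes [0, 2, 5, 10, 6, 8, 11]; box-tests=7; leaf-entries=2; first=P14

== RESULT ==
14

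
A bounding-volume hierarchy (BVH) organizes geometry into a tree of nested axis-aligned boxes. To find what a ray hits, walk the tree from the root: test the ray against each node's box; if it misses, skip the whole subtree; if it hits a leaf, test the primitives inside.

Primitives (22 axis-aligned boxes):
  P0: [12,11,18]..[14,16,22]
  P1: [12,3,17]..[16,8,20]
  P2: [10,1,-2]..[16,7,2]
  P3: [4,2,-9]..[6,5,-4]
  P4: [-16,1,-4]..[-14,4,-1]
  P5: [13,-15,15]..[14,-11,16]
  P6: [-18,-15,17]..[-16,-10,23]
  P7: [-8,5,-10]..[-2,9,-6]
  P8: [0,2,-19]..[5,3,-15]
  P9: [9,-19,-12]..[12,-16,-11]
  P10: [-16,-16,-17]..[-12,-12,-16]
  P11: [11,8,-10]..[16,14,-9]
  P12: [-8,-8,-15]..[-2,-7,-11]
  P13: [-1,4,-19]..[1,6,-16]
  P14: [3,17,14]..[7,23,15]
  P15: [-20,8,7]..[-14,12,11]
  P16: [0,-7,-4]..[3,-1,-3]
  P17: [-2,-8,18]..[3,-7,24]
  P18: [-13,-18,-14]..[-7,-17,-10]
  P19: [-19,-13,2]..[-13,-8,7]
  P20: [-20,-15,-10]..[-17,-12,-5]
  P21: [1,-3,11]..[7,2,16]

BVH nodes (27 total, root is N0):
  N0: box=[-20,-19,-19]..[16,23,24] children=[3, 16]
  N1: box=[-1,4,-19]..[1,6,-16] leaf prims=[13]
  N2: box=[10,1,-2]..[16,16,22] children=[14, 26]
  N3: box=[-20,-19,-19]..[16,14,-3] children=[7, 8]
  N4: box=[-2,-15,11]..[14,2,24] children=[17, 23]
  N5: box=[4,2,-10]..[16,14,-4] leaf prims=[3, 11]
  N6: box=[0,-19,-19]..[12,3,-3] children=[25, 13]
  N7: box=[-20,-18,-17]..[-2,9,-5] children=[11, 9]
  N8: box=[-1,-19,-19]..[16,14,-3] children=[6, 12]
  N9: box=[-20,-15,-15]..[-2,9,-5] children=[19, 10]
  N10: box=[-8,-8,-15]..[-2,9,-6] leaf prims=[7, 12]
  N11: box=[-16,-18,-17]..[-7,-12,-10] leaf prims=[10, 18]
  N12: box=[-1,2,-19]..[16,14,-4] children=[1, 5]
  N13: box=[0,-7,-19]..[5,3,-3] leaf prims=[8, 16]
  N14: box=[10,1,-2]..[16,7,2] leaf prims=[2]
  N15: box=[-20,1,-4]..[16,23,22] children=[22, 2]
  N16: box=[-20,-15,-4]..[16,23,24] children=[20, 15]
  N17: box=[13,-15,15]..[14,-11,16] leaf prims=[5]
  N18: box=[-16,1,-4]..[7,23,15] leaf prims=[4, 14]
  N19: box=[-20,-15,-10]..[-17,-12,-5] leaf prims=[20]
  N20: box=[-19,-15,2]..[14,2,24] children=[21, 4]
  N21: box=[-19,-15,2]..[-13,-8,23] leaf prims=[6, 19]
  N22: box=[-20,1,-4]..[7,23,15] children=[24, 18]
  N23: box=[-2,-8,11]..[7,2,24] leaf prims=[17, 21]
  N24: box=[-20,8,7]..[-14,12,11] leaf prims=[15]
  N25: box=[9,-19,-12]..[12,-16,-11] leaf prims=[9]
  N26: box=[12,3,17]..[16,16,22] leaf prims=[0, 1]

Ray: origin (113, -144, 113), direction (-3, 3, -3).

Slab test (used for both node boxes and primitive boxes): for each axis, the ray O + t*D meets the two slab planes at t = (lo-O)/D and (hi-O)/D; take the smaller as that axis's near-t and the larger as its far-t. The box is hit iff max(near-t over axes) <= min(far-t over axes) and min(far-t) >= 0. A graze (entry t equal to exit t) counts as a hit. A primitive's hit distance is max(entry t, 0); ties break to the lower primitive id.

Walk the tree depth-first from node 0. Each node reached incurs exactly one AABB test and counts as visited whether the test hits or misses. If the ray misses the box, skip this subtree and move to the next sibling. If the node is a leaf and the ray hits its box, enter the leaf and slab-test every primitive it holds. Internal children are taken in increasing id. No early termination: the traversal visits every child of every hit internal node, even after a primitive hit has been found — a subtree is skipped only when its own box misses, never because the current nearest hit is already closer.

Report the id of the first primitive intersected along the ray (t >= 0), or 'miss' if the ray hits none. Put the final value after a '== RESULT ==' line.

Trace the traversal:
N0 x:[97/3,133/3] y:[125/3,167/3] z:[89/3,44] -> hit [125/3,44], descend [3, 16]
  N3 x:[97/3,133/3] y:[125/3,158/3] z:[116/3,44] -> hit [125/3,44], descend [7, 8]
    N7 x:[115/3,133/3] y:[42,51] z:[118/3,130/3] -> hit [42,130/3], descend [9, 11]
      N9 x:[115/3,133/3] y:[43,51] z:[118/3,128/3] -> miss, prune
      N11 x:[40,43] y:[42,44] z:[41,130/3] -> hit [42,43] leaf, test {P10@t=43, P18@t=42}
    N8 x:[97/3,38] y:[125/3,158/3] z:[116/3,44] -> miss, prune
  N16 x:[97/3,133/3] y:[43,167/3] z:[89/3,39] -> miss, prune

order=[0, 3, 7, 9, 11, 8, 16]  |boxes|=7  |leaves|=1  hit=P18

== RESULT ==
18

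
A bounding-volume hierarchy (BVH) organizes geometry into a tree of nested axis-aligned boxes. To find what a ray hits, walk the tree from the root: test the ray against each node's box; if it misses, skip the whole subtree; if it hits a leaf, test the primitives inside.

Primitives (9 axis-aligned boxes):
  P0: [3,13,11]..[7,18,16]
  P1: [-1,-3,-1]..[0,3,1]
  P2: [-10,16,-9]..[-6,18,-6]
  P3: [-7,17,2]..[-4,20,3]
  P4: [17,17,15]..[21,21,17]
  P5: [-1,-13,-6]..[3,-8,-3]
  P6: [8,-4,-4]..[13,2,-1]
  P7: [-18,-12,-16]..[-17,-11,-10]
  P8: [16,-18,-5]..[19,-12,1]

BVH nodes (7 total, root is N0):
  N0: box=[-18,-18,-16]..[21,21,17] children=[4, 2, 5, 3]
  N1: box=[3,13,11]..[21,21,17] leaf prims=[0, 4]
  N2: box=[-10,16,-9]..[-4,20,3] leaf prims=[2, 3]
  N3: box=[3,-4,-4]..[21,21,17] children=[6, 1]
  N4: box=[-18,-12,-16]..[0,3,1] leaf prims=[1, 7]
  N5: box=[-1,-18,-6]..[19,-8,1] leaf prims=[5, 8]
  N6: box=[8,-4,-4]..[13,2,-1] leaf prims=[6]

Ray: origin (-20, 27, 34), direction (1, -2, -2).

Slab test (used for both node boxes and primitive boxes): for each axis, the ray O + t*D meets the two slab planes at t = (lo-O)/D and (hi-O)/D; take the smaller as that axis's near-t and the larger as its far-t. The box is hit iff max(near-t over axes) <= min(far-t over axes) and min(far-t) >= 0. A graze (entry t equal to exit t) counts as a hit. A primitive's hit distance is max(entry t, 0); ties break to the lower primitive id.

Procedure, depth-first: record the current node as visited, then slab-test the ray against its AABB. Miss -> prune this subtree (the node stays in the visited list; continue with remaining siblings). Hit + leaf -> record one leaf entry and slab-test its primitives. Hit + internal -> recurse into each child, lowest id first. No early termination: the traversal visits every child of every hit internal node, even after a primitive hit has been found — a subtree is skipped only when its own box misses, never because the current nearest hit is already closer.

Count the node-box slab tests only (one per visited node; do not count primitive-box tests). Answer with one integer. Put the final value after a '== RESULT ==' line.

Traverse from the root:
N0 x:[2,41] y:[3,45/2] z:[17/2,25] -> hit [17/2,45/2], descend [2, 3, 4, 5]
  N2 x:[10,16] y:[7/2,11/2] z:[31/2,43/2] -> miss, prune
  N3 x:[23,41] y:[3,31/2] z:[17/2,19] -> miss, prune
  N4 x:[2,20] y:[12,39/2] z:[33/2,25] -> hit [33/2,39/2] leaf, test {P1(miss), P7(miss)}
  N5 x:[19,39] y:[35/2,45/2] z:[33/2,20] -> hit [19,20] leaf, test {P5@t=19, P8(miss)}

5 AABB tests over nodes [0, 2, 3, 4, 5]; 2 leaves entered; closest P5.

== RESULT ==
5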